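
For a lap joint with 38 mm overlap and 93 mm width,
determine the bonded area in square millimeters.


Area = 38 * 93 = 3534 mm^2

3534


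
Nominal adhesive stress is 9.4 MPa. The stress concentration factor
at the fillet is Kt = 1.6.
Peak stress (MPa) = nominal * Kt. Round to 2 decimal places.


Peak = 9.4 * 1.6 = 15.04 MPa

15.04


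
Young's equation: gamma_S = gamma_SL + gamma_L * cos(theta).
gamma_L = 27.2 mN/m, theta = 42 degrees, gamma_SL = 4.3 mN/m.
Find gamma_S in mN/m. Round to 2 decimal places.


cos(42 deg) = 0.743145
gamma_S = 4.3 + 27.2 * 0.743145
= 24.51 mN/m

24.51


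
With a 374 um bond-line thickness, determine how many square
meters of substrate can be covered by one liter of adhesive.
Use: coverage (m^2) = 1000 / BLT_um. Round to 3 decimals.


Coverage = 1000 / 374 = 2.674 m^2

2.674


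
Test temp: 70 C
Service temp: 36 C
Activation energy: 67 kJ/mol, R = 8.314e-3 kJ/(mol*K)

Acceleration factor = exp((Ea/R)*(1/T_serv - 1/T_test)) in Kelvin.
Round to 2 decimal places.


AF = exp((67/0.008314)*(1/309.15 - 1/343.15))
= 13.23

13.23


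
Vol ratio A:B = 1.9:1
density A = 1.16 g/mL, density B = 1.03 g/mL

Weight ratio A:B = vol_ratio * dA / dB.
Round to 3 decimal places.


Weight ratio = 1.9 * 1.16 / 1.03
= 2.140

2.140


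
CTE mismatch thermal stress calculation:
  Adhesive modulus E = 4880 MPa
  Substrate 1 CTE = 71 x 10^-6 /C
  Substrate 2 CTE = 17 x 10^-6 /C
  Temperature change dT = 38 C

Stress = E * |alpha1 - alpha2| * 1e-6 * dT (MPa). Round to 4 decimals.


delta_alpha = |71 - 17| = 54 x 10^-6/C
Stress = 4880 * 54e-6 * 38
= 10.0138 MPa

10.0138


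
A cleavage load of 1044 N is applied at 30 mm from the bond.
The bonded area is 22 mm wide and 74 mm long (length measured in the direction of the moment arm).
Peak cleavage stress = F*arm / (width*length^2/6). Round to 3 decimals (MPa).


Moment = 1044 * 30 = 31320 N*mm
Section modulus = 22 * 5476 / 6 = 120472 / 6 mm^3
Stress = 31320 / (120472 / 6) = 187920 / 120472
= 1.560 MPa

1.560


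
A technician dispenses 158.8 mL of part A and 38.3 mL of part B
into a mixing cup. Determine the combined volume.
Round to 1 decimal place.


Combined volume = 158.8 + 38.3
= 197.1 mL

197.1


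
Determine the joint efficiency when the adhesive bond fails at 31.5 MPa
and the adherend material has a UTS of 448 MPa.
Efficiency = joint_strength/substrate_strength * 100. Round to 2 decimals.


Joint efficiency = 31.5 / 448 * 100
= 7.03%

7.03


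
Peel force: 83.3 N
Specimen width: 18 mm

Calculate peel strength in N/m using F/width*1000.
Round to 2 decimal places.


Peel strength = 83.3 / 18 * 1000 = 4627.78 N/m

4627.78


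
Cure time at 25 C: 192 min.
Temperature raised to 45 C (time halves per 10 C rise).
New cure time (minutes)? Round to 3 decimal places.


Acceleration factor = 2^(20/10) = 4.0000
New time = 192 / 4.0000 = 48.000 min

48.000


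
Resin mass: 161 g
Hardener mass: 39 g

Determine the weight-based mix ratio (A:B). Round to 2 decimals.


Ratio = 161 / 39 = 4.13

4.13


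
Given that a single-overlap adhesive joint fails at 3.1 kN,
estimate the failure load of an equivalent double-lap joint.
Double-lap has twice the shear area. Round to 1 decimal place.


Double-lap factor = 2
Expected load = 3.1 * 2 = 6.2 kN

6.2


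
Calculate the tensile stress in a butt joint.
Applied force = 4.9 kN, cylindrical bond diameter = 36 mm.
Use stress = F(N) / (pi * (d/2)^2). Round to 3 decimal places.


A = pi * 18.0^2 = 1017.8760 mm^2
sigma = 4900.0 / 1017.8760 = 4.814 MPa

4.814


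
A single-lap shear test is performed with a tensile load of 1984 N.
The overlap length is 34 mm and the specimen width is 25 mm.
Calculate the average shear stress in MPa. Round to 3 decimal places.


Shear stress = F / (overlap * width)
= 1984 / (34 * 25)
= 1984 / 850
= 2.334 MPa

2.334


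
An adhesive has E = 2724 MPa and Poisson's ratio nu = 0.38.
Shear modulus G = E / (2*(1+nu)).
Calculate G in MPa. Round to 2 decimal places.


G = 2724 / (2*(1+0.38))
= 2724 / 2.76
= 986.96 MPa

986.96


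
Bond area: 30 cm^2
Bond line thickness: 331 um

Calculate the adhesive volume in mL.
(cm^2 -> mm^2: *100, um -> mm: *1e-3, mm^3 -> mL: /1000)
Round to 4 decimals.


V = 30*100 * 331*1e-3 / 1000
= 0.9930 mL

0.9930


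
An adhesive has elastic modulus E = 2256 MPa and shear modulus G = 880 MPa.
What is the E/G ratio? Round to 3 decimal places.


E/G = 2256 / 880 = 2.564

2.564


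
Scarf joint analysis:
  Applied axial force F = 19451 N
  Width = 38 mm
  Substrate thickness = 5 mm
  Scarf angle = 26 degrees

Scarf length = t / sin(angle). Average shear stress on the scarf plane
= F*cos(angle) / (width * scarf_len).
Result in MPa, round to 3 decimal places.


Scarf length = 5 / sin(26 deg) = 11.4059 mm
cos(26 deg) = 0.898794
Shear = 19451 * 0.898794 / (38 * 11.4059)
= 40.336 MPa

40.336


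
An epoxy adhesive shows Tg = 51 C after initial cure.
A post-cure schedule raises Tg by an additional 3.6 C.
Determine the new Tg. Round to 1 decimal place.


New Tg = 51 + 3.6
= 54.6 C

54.6


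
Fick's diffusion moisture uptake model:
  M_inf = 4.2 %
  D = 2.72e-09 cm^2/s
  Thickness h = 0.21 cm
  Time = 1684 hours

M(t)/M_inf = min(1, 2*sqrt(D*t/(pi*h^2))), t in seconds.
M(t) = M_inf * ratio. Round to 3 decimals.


t_sec = 1684 * 3600 = 6062400
ratio = 2*sqrt(2.72e-09*6062400/(pi*0.21^2))
= min(1, 0.689990)
= 0.689990
M(t) = 4.2 * 0.689990 = 2.898 %

2.898


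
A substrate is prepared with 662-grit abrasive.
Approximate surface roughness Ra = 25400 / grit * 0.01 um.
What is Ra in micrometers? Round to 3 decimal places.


Ra = 25400 / 662 * 0.01 = 0.384 um

0.384


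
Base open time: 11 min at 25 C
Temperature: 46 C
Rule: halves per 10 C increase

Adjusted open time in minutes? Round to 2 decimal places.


Acceleration = 2^((46-25)/10) = 4.2871
Open time = 11 / 4.2871 = 2.57 min

2.57


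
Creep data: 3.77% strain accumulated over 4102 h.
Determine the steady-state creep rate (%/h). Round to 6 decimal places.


Rate = 3.77 / 4102 = 0.000919 %/h

0.000919


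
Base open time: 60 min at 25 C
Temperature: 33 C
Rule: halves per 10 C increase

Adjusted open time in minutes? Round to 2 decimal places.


Acceleration = 2^((33-25)/10) = 1.7411
Open time = 60 / 1.7411 = 34.46 min

34.46


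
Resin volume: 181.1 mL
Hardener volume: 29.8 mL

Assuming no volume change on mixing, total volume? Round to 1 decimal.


V_total = 181.1 + 29.8 = 210.9 mL

210.9


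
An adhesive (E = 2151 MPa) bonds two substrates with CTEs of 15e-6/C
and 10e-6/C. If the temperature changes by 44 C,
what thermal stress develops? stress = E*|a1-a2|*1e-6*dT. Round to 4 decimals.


Stress = 2151 * |15 - 10| * 1e-6 * 44
= 0.4732 MPa

0.4732


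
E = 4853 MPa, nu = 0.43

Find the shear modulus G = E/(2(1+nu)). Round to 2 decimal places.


G = 4853 / (2 * 1.43)
= 1696.85 MPa

1696.85


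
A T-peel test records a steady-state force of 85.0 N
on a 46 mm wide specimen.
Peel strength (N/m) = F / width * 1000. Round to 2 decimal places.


Peel strength = 85.0 / 46 * 1000
= 1847.83 N/m

1847.83


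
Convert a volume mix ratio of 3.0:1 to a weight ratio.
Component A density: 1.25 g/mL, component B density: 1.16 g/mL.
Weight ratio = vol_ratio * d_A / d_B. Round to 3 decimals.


= 3.0 * 1.25 / 1.16 = 3.233

3.233


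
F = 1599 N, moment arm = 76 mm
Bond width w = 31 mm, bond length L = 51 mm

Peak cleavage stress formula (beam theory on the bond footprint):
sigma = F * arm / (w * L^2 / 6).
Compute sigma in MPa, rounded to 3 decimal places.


sigma = (1599 * 76) / (31 * 2601 / 6)
= 121524 * 6 / 80631
= 729144 / 80631
= 9.043 MPa

9.043


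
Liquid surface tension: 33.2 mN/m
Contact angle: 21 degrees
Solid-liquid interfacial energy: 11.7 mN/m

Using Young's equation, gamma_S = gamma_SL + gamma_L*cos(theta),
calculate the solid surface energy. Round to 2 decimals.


gamma_S = 11.7 + 33.2 * cos(21)
= 42.69 mN/m

42.69


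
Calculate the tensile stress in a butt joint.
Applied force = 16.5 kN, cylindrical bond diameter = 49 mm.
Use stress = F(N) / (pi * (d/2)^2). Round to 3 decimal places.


A = pi * 24.5^2 = 1885.7410 mm^2
sigma = 16500.0 / 1885.7410 = 8.750 MPa

8.750


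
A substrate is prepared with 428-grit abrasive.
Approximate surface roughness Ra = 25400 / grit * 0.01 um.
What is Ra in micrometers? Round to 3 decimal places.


Ra = 25400 / 428 * 0.01 = 0.593 um

0.593


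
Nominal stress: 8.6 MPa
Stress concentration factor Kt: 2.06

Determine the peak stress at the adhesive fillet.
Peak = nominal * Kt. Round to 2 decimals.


Peak stress = 8.6 * 2.06
= 17.72 MPa

17.72


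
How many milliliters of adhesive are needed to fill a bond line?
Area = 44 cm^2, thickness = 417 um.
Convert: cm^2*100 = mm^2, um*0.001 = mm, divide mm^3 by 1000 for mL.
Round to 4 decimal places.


= (44 * 100) * (417 * 0.001) / 1000
= 1.8348 mL

1.8348


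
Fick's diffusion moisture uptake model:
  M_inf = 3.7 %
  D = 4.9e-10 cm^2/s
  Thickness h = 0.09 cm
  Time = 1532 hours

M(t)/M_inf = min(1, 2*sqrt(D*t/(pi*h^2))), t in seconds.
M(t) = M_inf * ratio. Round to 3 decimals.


t_sec = 1532 * 3600 = 5515200
ratio = 2*sqrt(4.9e-10*5515200/(pi*0.09^2))
= min(1, 0.651765)
= 0.651765
M(t) = 3.7 * 0.651765 = 2.412 %

2.412


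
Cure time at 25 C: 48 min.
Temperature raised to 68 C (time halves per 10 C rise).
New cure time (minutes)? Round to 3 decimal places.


Acceleration factor = 2^(43/10) = 19.6983
New time = 48 / 19.6983 = 2.437 min

2.437


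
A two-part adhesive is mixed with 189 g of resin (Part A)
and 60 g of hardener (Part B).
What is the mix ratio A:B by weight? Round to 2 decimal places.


Mix ratio = mass_A / mass_B
= 189 / 60
= 3.15

3.15


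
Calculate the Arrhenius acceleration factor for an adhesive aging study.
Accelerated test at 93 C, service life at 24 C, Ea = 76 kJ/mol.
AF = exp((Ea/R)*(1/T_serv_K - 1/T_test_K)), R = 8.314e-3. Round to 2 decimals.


T_test = 366.15 K, T_serv = 297.15 K
Ea/R = 76 / 0.008314 = 9141.21
AF = exp(9141.21 * (1/297.15 - 1/366.15))
= 329.37

329.37


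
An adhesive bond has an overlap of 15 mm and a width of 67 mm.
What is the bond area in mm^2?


Bond area = overlap * width
= 15 * 67
= 1005 mm^2

1005


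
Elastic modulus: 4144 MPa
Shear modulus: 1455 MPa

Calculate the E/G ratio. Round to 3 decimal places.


E / G = 4144 / 1455 = 2.848

2.848


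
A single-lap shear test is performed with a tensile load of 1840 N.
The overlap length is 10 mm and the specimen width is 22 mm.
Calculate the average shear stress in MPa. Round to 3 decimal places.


Shear stress = F / (overlap * width)
= 1840 / (10 * 22)
= 1840 / 220
= 8.364 MPa

8.364


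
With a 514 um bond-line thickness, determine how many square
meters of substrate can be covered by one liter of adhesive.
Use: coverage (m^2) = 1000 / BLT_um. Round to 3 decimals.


Coverage = 1000 / 514 = 1.946 m^2

1.946


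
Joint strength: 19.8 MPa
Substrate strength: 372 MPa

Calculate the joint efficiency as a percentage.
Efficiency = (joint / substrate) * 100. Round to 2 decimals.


Efficiency = (19.8 / 372) * 100 = 5.32%

5.32


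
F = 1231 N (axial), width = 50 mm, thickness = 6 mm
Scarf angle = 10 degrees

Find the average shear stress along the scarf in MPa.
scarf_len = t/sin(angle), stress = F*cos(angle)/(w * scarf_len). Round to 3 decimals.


scarf_len = 6/sin(10 deg) = 34.5526
cos(10 deg) = 0.984808
stress = 1231*0.984808/(50*34.5526) = 0.702 MPa

0.702


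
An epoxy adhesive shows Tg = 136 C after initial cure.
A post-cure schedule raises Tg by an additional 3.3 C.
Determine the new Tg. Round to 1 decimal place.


New Tg = 136 + 3.3
= 139.3 C

139.3


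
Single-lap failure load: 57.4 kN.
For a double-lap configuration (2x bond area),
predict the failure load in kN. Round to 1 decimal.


Failure load = 57.4 * 2 = 114.8 kN

114.8


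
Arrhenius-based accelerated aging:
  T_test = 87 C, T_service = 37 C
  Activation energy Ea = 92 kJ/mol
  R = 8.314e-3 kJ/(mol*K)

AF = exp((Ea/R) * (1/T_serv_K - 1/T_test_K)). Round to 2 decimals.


T_test_K = 360.15, T_serv_K = 310.15
AF = exp((92/8.314e-3) * (1/310.15 - 1/360.15))
= 141.64

141.64


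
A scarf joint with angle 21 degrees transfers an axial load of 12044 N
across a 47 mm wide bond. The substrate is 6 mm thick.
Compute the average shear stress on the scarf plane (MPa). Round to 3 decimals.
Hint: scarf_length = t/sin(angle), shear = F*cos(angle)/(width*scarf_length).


scarf_length = 6 / sin(21 deg) = 16.7426 mm
cos(21 deg) = 0.933580
shear stress = 12044 * 0.933580 / (47 * 16.7426)
= 14.289 MPa

14.289


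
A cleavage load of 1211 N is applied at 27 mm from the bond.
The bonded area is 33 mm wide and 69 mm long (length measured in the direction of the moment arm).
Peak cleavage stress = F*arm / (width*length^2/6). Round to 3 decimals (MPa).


Moment = 1211 * 27 = 32697 N*mm
Section modulus = 33 * 4761 / 6 = 157113 / 6 mm^3
Stress = 32697 / (157113 / 6) = 196182 / 157113
= 1.249 MPa

1.249


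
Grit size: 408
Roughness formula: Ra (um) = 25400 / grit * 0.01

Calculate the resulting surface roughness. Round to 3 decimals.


Ra = 25400 / 408 * 0.01
= 0.623 um

0.623


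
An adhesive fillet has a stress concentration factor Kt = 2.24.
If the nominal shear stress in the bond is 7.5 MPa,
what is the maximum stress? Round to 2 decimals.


Max stress = 7.5 * 2.24 = 16.80 MPa

16.80


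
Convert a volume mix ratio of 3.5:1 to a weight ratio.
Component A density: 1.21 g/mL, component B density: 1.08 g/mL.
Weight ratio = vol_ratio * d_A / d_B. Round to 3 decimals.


= 3.5 * 1.21 / 1.08 = 3.921

3.921


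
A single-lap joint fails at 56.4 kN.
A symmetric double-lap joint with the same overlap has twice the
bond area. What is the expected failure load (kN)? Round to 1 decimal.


Double-lap load = 2 * 56.4 = 112.8 kN

112.8


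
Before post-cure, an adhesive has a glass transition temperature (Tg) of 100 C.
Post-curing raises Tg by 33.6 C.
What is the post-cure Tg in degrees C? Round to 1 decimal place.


Tg_post = Tg_base + delta_Tg
= 100 + 33.6
= 133.6 C

133.6


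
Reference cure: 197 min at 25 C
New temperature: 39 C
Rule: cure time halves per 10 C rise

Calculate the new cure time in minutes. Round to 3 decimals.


factor = 2^((39-25)/10) = 2.6390
t_new = 197 / 2.6390 = 74.649 min

74.649


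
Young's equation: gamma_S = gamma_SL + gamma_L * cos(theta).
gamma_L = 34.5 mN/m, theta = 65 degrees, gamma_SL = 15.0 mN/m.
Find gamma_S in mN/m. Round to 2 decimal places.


cos(65 deg) = 0.422618
gamma_S = 15.0 + 34.5 * 0.422618
= 29.58 mN/m

29.58


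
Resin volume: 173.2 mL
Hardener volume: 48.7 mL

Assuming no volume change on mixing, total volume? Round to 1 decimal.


V_total = 173.2 + 48.7 = 221.9 mL

221.9


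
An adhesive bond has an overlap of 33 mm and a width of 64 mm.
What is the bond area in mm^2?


Bond area = overlap * width
= 33 * 64
= 2112 mm^2

2112


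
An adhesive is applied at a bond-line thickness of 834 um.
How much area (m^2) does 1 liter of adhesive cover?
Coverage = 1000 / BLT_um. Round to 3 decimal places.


Coverage = 1000 / 834 = 1.199 m^2

1.199


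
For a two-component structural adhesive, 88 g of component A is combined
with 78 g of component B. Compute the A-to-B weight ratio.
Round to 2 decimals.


Weight ratio A:B = 88 / 78
= 1.13

1.13


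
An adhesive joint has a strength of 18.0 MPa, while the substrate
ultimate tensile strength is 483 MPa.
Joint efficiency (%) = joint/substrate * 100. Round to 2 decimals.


Efficiency = 18.0 / 483 * 100
= 3.73%

3.73


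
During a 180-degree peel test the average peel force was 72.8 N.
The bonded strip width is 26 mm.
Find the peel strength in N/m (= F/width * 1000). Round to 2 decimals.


Peel strength = F/width * 1000
= 72.8 / 26 * 1000
= 2800.00 N/m

2800.00


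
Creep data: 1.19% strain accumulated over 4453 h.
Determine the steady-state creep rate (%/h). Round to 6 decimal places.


Rate = 1.19 / 4453 = 0.000267 %/h

0.000267


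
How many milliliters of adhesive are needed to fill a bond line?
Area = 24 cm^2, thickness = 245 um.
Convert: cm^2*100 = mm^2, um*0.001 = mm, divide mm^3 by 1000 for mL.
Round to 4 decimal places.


= (24 * 100) * (245 * 0.001) / 1000
= 0.5880 mL

0.5880


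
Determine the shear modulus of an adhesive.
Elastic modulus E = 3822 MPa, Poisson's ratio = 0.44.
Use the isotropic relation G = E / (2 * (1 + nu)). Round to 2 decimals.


G = 3822 / (2*(1+0.44)) = 3822 / 2.88
= 1327.08 MPa

1327.08


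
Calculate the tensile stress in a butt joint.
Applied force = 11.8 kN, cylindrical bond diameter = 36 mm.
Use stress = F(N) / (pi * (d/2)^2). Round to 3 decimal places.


A = pi * 18.0^2 = 1017.8760 mm^2
sigma = 11800.0 / 1017.8760 = 11.593 MPa

11.593


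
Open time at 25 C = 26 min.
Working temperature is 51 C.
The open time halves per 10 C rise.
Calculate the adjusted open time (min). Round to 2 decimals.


factor = 2^((51 - 25) / 10) = 6.0629
ot = 26 / 6.0629 = 4.29 min

4.29


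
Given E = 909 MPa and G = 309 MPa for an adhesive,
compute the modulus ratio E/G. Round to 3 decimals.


E/G ratio = 909 / 309 = 2.942

2.942


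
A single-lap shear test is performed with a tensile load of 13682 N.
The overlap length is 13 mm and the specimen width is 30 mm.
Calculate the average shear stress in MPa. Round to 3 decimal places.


Shear stress = F / (overlap * width)
= 13682 / (13 * 30)
= 13682 / 390
= 35.082 MPa

35.082


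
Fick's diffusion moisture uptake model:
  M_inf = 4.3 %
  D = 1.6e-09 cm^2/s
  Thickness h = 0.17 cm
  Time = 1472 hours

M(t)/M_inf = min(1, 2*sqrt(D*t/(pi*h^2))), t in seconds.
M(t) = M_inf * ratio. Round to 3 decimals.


t_sec = 1472 * 3600 = 5299200
ratio = 2*sqrt(1.6e-09*5299200/(pi*0.17^2))
= min(1, 0.611183)
= 0.611183
M(t) = 4.3 * 0.611183 = 2.628 %

2.628


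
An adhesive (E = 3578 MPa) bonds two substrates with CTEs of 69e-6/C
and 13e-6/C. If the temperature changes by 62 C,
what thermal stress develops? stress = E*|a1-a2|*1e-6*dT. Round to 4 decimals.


Stress = 3578 * |69 - 13| * 1e-6 * 62
= 12.4228 MPa

12.4228


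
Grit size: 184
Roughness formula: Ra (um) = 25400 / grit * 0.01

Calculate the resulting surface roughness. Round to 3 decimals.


Ra = 25400 / 184 * 0.01
= 1.380 um

1.380


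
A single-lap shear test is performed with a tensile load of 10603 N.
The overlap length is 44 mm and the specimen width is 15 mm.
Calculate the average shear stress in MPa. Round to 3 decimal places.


Shear stress = F / (overlap * width)
= 10603 / (44 * 15)
= 10603 / 660
= 16.065 MPa

16.065


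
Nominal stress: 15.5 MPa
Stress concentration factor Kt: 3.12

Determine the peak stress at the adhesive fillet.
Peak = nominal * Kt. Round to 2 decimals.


Peak stress = 15.5 * 3.12
= 48.36 MPa

48.36


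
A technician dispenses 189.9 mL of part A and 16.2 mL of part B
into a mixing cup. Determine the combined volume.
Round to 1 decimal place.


Combined volume = 189.9 + 16.2
= 206.1 mL

206.1


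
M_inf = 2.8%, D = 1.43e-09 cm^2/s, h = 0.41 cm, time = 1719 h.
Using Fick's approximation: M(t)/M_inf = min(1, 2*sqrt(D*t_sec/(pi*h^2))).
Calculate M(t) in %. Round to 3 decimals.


t = 6188400 s
ratio = min(1, 2*sqrt(1.43e-09*6188400/(pi*0.1681)))
= 0.258898
M(t) = 2.8 * 0.258898 = 0.725%

0.725


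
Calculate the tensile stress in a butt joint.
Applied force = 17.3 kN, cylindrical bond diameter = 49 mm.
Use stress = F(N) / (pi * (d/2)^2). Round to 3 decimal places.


A = pi * 24.5^2 = 1885.7410 mm^2
sigma = 17300.0 / 1885.7410 = 9.174 MPa

9.174


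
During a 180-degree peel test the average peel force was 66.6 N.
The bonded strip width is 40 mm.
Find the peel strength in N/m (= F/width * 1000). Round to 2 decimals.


Peel strength = F/width * 1000
= 66.6 / 40 * 1000
= 1665.00 N/m

1665.00


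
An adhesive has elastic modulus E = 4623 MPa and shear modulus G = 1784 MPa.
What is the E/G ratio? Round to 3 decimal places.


E/G = 4623 / 1784 = 2.591

2.591


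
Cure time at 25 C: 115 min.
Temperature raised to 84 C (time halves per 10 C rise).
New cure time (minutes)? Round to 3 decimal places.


Acceleration factor = 2^(59/10) = 59.7141
New time = 115 / 59.7141 = 1.926 min

1.926


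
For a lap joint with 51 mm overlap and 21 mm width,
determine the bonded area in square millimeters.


Area = 51 * 21 = 1071 mm^2

1071


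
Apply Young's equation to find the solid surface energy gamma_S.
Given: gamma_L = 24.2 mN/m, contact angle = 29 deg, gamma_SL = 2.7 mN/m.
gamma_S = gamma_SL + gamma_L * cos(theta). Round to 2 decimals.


theta_rad = 29 * pi/180 = 0.506145
gamma_S = 2.7 + 24.2 * cos(0.506145)
= 23.87 mN/m

23.87


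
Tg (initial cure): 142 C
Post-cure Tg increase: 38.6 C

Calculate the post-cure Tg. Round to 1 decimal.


Post-cure Tg = 142 + 38.6 = 180.6 C

180.6


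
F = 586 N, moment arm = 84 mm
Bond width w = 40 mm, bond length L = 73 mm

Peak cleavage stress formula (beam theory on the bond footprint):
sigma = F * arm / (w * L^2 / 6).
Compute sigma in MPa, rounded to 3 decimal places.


sigma = (586 * 84) / (40 * 5329 / 6)
= 49224 * 6 / 213160
= 295344 / 213160
= 1.386 MPa

1.386


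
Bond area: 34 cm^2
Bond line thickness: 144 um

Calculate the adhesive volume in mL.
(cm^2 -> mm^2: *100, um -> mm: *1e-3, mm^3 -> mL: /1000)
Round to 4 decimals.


V = 34*100 * 144*1e-3 / 1000
= 0.4896 mL

0.4896


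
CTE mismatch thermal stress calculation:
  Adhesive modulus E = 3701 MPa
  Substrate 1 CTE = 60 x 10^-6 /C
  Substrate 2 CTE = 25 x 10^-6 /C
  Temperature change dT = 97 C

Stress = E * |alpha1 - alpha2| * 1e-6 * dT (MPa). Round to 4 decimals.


delta_alpha = |60 - 25| = 35 x 10^-6/C
Stress = 3701 * 35e-6 * 97
= 12.5649 MPa

12.5649


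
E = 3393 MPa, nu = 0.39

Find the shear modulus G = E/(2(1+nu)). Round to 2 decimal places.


G = 3393 / (2 * 1.39)
= 1220.50 MPa

1220.50


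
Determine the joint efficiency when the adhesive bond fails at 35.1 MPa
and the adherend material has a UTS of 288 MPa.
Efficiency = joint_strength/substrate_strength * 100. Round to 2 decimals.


Joint efficiency = 35.1 / 288 * 100
= 12.19%

12.19


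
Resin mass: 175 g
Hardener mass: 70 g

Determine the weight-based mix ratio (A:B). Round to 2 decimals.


Ratio = 175 / 70 = 2.50

2.50


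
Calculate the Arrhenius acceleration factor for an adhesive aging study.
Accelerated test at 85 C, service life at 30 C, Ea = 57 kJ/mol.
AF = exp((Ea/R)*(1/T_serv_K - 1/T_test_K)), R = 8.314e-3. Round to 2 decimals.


T_test = 358.15 K, T_serv = 303.15 K
Ea/R = 57 / 0.008314 = 6855.91
AF = exp(6855.91 * (1/303.15 - 1/358.15))
= 32.23

32.23


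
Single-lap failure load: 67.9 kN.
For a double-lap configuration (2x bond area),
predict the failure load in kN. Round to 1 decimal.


Failure load = 67.9 * 2 = 135.8 kN

135.8


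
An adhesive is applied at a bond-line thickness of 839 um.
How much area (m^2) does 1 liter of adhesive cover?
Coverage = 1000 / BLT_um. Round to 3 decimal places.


Coverage = 1000 / 839 = 1.192 m^2

1.192


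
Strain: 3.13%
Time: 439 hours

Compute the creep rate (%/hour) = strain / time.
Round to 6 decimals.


Creep rate = 3.13 / 439
= 0.007130 %/h

0.007130


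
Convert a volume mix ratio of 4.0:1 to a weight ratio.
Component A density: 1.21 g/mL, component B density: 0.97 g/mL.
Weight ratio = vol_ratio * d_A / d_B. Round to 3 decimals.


= 4.0 * 1.21 / 0.97 = 4.990

4.990


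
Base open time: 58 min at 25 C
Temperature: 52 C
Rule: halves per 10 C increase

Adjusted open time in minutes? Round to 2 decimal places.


Acceleration = 2^((52-25)/10) = 6.4980
Open time = 58 / 6.4980 = 8.93 min

8.93


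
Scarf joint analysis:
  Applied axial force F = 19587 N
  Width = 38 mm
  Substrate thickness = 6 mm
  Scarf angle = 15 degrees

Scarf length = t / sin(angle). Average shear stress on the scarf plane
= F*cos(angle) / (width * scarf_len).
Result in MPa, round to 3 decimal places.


Scarf length = 6 / sin(15 deg) = 23.1822 mm
cos(15 deg) = 0.965926
Shear = 19587 * 0.965926 / (38 * 23.1822)
= 21.477 MPa

21.477


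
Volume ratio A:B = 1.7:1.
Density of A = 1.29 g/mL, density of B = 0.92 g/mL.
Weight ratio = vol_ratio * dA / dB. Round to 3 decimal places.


Wt ratio = 1.7 * 1.29 / 0.92
= 2.384

2.384


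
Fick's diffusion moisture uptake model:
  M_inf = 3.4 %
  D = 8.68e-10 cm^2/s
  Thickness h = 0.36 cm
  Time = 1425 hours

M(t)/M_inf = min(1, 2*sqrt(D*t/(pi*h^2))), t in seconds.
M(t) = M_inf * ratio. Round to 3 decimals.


t_sec = 1425 * 3600 = 5130000
ratio = 2*sqrt(8.68e-10*5130000/(pi*0.36^2))
= min(1, 0.209156)
= 0.209156
M(t) = 3.4 * 0.209156 = 0.711 %

0.711


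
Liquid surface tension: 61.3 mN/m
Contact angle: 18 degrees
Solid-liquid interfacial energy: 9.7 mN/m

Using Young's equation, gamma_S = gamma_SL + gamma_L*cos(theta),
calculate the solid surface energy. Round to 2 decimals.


gamma_S = 9.7 + 61.3 * cos(18)
= 68.00 mN/m

68.00


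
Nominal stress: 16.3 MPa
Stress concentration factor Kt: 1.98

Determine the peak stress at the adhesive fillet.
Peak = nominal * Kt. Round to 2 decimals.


Peak stress = 16.3 * 1.98
= 32.27 MPa

32.27


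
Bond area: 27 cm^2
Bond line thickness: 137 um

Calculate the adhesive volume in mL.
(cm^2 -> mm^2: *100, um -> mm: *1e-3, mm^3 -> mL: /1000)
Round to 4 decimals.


V = 27*100 * 137*1e-3 / 1000
= 0.3699 mL

0.3699


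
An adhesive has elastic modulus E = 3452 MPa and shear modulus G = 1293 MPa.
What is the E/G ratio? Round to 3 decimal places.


E/G = 3452 / 1293 = 2.670

2.670


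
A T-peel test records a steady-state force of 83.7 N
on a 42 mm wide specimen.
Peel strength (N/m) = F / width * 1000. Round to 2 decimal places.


Peel strength = 83.7 / 42 * 1000
= 1992.86 N/m

1992.86


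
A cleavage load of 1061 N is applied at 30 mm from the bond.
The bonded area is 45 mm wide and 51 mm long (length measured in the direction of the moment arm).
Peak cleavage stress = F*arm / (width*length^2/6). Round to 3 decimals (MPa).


Moment = 1061 * 30 = 31830 N*mm
Section modulus = 45 * 2601 / 6 = 117045 / 6 mm^3
Stress = 31830 / (117045 / 6) = 190980 / 117045
= 1.632 MPa

1.632


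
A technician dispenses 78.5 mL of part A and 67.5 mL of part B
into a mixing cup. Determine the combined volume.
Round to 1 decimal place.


Combined volume = 78.5 + 67.5
= 146.0 mL

146.0


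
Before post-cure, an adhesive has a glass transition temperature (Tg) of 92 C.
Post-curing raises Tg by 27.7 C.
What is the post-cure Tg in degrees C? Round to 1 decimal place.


Tg_post = Tg_base + delta_Tg
= 92 + 27.7
= 119.7 C

119.7


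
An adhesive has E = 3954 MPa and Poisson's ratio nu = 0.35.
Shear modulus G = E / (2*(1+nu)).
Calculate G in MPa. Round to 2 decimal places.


G = 3954 / (2*(1+0.35))
= 3954 / 2.70
= 1464.44 MPa

1464.44


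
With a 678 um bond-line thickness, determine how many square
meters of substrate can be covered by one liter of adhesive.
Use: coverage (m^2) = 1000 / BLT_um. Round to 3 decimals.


Coverage = 1000 / 678 = 1.475 m^2

1.475


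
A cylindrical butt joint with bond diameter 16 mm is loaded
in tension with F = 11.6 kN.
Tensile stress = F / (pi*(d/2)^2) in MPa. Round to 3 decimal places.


Area = pi * (16/2)^2 = 201.0619 mm^2
Stress = 11.6*1000 / 201.0619
= 57.694 MPa

57.694


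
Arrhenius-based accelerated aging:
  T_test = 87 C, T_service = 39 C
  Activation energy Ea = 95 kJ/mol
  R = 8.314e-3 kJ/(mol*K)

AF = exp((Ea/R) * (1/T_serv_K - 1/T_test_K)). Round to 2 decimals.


T_test_K = 360.15, T_serv_K = 312.15
AF = exp((95/8.314e-3) * (1/312.15 - 1/360.15))
= 131.47

131.47


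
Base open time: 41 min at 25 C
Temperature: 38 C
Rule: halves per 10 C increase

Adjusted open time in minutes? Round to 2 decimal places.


Acceleration = 2^((38-25)/10) = 2.4623
Open time = 41 / 2.4623 = 16.65 min

16.65


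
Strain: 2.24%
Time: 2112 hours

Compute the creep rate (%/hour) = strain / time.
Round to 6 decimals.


Creep rate = 2.24 / 2112
= 0.001061 %/h

0.001061


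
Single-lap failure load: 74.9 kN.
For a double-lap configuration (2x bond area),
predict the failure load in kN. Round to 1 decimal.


Failure load = 74.9 * 2 = 149.8 kN

149.8


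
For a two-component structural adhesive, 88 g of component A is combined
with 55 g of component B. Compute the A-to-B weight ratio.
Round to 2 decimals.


Weight ratio A:B = 88 / 55
= 1.60

1.60


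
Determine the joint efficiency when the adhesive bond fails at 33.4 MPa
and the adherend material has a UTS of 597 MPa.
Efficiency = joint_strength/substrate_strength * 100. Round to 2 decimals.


Joint efficiency = 33.4 / 597 * 100
= 5.59%

5.59


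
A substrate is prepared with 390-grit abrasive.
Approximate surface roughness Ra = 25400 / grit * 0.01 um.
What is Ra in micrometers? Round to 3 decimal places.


Ra = 25400 / 390 * 0.01 = 0.651 um

0.651


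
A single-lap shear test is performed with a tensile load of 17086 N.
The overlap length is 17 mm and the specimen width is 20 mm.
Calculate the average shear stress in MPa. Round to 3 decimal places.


Shear stress = F / (overlap * width)
= 17086 / (17 * 20)
= 17086 / 340
= 50.253 MPa

50.253


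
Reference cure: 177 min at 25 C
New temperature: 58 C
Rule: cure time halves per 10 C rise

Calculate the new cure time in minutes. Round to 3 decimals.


factor = 2^((58-25)/10) = 9.8492
t_new = 177 / 9.8492 = 17.971 min

17.971


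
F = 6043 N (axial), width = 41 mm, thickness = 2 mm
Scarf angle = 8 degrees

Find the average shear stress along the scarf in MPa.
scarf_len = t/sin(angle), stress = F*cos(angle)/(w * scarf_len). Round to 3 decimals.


scarf_len = 2/sin(8 deg) = 14.3706
cos(8 deg) = 0.990268
stress = 6043*0.990268/(41*14.3706) = 10.157 MPa

10.157


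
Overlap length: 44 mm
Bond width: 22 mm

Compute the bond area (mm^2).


Bond area = 44 * 22 = 968 mm^2

968


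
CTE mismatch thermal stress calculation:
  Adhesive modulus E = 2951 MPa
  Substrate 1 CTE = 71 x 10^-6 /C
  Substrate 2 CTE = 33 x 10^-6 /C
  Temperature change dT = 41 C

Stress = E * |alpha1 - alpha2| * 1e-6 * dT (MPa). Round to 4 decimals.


delta_alpha = |71 - 33| = 38 x 10^-6/C
Stress = 2951 * 38e-6 * 41
= 4.5977 MPa

4.5977


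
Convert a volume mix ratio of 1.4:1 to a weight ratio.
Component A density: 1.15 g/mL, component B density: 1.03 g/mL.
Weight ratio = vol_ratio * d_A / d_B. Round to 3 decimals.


= 1.4 * 1.15 / 1.03 = 1.563

1.563


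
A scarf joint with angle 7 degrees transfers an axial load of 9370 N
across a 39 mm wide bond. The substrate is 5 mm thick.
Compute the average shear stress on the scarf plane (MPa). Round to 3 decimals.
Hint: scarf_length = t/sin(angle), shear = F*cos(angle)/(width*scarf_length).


scarf_length = 5 / sin(7 deg) = 41.0275 mm
cos(7 deg) = 0.992546
shear stress = 9370 * 0.992546 / (39 * 41.0275)
= 5.812 MPa

5.812


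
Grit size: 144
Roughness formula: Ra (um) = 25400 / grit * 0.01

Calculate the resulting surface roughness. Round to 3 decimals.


Ra = 25400 / 144 * 0.01
= 1.764 um

1.764


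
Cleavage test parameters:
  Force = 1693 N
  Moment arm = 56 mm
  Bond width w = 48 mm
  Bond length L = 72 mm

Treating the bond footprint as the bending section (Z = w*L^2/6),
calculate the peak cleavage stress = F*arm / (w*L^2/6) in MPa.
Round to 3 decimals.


M = 1693 * 56 = 94808 N*mm
Z = 48 * 72^2 / 6 = 248832 / 6 mm^3
sigma = M / Z = 6 * 94808 / 248832 = 568848 / 248832
= 2.286 MPa

2.286


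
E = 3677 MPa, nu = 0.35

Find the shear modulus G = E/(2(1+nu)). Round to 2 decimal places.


G = 3677 / (2 * 1.35)
= 1361.85 MPa

1361.85


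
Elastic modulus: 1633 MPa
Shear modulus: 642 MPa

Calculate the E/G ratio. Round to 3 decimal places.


E / G = 1633 / 642 = 2.544

2.544


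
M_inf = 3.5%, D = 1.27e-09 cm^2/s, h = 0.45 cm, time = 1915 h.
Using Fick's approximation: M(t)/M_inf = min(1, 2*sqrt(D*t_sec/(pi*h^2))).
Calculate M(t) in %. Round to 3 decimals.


t = 6894000 s
ratio = min(1, 2*sqrt(1.27e-09*6894000/(pi*0.2025)))
= 0.234628
M(t) = 3.5 * 0.234628 = 0.821%

0.821


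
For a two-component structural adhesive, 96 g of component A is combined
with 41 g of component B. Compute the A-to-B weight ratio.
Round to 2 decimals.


Weight ratio A:B = 96 / 41
= 2.34

2.34


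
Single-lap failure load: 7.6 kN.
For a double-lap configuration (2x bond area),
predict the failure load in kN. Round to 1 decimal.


Failure load = 7.6 * 2 = 15.2 kN

15.2


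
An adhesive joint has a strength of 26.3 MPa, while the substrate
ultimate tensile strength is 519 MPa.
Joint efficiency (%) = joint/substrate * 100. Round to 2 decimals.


Efficiency = 26.3 / 519 * 100
= 5.07%

5.07


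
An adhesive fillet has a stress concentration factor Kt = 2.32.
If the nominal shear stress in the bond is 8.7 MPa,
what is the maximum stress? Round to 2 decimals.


Max stress = 8.7 * 2.32 = 20.18 MPa

20.18


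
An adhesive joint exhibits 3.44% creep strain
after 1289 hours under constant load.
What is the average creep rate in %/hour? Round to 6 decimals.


Creep rate = strain / time
= 3.44 / 1289
= 0.002669 %/h

0.002669


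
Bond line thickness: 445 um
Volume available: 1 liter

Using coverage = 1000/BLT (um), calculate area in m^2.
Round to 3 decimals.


1 L = 1e6 mm^3, thickness = 445 um = 0.445 mm
Area = 1e6 / 0.445 mm^2 = (1e6 / 0.445) / 1e6 m^2 = 1000 / 445 m^2
= 2.247 m^2

2.247


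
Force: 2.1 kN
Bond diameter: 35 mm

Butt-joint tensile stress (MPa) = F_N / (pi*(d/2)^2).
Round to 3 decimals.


F_N = 2.1 * 1000 = 2100.0 N
A = pi*(17.5)^2 = 962.1128 mm^2
stress = 2100.0 / 962.1128 = 2.183 MPa

2.183


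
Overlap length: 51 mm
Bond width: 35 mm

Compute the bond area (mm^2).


Bond area = 51 * 35 = 1785 mm^2

1785


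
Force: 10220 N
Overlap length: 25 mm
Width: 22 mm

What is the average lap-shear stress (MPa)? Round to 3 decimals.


Average shear stress = F / (overlap * width)
= 10220 / (25 * 22)
= 18.582 MPa

18.582


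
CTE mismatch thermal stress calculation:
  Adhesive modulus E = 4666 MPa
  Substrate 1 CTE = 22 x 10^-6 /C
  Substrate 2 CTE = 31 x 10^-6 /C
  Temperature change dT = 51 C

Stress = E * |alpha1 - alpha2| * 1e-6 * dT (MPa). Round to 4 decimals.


delta_alpha = |22 - 31| = 9 x 10^-6/C
Stress = 4666 * 9e-6 * 51
= 2.1417 MPa

2.1417


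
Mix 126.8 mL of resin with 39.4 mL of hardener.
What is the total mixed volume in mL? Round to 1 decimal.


Total = 126.8 + 39.4 = 166.2 mL

166.2


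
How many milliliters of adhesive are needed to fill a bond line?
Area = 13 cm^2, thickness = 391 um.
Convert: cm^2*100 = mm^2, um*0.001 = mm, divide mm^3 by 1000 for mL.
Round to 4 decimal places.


= (13 * 100) * (391 * 0.001) / 1000
= 0.5083 mL

0.5083


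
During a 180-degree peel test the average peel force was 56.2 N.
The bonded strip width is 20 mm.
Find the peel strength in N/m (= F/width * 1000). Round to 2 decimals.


Peel strength = F/width * 1000
= 56.2 / 20 * 1000
= 2810.00 N/m

2810.00


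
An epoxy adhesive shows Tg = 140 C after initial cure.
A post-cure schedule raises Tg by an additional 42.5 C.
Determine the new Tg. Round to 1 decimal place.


New Tg = 140 + 42.5
= 182.5 C

182.5


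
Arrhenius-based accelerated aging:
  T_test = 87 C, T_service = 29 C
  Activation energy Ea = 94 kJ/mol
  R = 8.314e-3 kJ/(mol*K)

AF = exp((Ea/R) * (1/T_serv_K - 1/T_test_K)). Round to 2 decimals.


T_test_K = 360.15, T_serv_K = 302.15
AF = exp((94/8.314e-3) * (1/302.15 - 1/360.15))
= 414.12

414.12


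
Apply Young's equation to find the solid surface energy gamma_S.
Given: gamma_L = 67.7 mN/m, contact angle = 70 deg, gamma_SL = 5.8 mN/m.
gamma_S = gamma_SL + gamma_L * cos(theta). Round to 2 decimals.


theta_rad = 70 * pi/180 = 1.221730
gamma_S = 5.8 + 67.7 * cos(1.221730)
= 28.95 mN/m

28.95


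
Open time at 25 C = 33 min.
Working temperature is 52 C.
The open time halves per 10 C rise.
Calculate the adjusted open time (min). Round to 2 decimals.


factor = 2^((52 - 25) / 10) = 6.4980
ot = 33 / 6.4980 = 5.08 min

5.08


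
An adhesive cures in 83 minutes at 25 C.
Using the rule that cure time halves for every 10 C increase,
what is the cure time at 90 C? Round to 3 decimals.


Factor = 2^((90 - 25) / 10) = 90.5097
Cure time = 83 / 90.5097
= 0.917 minutes

0.917


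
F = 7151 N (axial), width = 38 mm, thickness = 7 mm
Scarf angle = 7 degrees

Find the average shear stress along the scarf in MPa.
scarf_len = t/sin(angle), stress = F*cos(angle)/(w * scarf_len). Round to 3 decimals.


scarf_len = 7/sin(7 deg) = 57.4386
cos(7 deg) = 0.992546
stress = 7151*0.992546/(38*57.4386) = 3.252 MPa

3.252


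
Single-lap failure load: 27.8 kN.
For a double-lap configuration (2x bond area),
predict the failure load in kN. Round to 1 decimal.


Failure load = 27.8 * 2 = 55.6 kN

55.6


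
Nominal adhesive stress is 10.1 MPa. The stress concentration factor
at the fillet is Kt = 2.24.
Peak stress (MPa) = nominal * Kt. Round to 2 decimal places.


Peak = 10.1 * 2.24 = 22.62 MPa

22.62


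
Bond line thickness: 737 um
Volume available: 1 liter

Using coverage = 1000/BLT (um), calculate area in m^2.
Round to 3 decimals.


1 L = 1e6 mm^3, thickness = 737 um = 0.737 mm
Area = 1e6 / 0.737 mm^2 = (1e6 / 0.737) / 1e6 m^2 = 1000 / 737 m^2
= 1.357 m^2

1.357


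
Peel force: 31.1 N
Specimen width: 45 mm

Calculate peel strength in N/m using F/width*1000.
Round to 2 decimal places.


Peel strength = 31.1 / 45 * 1000 = 691.11 N/m

691.11


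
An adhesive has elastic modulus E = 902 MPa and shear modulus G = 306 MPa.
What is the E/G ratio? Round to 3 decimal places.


E/G = 902 / 306 = 2.948

2.948


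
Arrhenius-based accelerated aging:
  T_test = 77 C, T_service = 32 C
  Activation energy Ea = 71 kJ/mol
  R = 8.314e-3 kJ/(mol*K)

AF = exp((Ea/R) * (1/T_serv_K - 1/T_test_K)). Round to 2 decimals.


T_test_K = 350.15, T_serv_K = 305.15
AF = exp((71/8.314e-3) * (1/305.15 - 1/350.15))
= 36.47

36.47


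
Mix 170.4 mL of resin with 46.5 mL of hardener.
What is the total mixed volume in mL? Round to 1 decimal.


Total = 170.4 + 46.5 = 216.9 mL

216.9


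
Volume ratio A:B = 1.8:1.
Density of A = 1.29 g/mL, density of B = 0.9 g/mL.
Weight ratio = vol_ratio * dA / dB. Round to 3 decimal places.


Wt ratio = 1.8 * 1.29 / 0.9
= 2.580

2.580


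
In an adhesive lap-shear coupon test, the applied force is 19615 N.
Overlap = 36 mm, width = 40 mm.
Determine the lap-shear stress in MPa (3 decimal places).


stress = F / (overlap * width)
= 19615 / (36 * 40)
= 13.622 MPa

13.622


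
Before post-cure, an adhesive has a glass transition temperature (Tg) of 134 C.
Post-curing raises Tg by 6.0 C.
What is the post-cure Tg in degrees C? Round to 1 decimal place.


Tg_post = Tg_base + delta_Tg
= 134 + 6.0
= 140.0 C

140.0


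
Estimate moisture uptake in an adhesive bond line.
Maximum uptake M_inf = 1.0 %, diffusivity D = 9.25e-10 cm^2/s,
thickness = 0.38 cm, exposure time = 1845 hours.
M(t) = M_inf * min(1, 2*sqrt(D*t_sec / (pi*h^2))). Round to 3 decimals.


Convert time: 1845 h = 6642000 s
ratio = min(1, 2*sqrt(9.25e-10*6642000/(pi*0.38^2)))
= 0.232751
M(t) = 1.0 * 0.232751 = 0.233%

0.233


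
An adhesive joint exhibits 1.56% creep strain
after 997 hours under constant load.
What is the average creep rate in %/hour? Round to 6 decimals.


Creep rate = strain / time
= 1.56 / 997
= 0.001565 %/h

0.001565


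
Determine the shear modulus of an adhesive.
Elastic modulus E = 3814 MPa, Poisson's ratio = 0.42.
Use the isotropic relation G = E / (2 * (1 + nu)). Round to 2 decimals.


G = 3814 / (2*(1+0.42)) = 3814 / 2.84
= 1342.96 MPa

1342.96
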